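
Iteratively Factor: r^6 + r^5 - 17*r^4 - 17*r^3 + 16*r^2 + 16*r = (r - 4)*(r^5 + 5*r^4 + 3*r^3 - 5*r^2 - 4*r) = (r - 4)*(r + 4)*(r^4 + r^3 - r^2 - r) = (r - 4)*(r + 1)*(r + 4)*(r^3 - r) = (r - 4)*(r + 1)^2*(r + 4)*(r^2 - r) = (r - 4)*(r - 1)*(r + 1)^2*(r + 4)*(r)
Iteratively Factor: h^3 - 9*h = (h)*(h^2 - 9) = h*(h - 3)*(h + 3)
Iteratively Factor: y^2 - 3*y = (y)*(y - 3)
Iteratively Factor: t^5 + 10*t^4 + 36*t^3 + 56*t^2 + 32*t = (t + 2)*(t^4 + 8*t^3 + 20*t^2 + 16*t) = (t + 2)^2*(t^3 + 6*t^2 + 8*t) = (t + 2)^2*(t + 4)*(t^2 + 2*t) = t*(t + 2)^2*(t + 4)*(t + 2)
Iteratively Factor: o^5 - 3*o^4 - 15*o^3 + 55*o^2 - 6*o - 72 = (o + 4)*(o^4 - 7*o^3 + 13*o^2 + 3*o - 18) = (o - 3)*(o + 4)*(o^3 - 4*o^2 + o + 6) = (o - 3)*(o - 2)*(o + 4)*(o^2 - 2*o - 3) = (o - 3)^2*(o - 2)*(o + 4)*(o + 1)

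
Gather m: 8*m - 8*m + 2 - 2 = 0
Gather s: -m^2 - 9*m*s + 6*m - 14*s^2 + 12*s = -m^2 + 6*m - 14*s^2 + s*(12 - 9*m)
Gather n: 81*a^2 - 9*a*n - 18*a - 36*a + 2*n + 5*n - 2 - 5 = 81*a^2 - 54*a + n*(7 - 9*a) - 7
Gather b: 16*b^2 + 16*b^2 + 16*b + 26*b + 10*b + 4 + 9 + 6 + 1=32*b^2 + 52*b + 20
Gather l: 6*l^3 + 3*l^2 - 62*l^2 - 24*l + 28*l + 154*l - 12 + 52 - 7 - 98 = 6*l^3 - 59*l^2 + 158*l - 65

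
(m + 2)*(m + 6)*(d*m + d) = d*m^3 + 9*d*m^2 + 20*d*m + 12*d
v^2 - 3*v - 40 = (v - 8)*(v + 5)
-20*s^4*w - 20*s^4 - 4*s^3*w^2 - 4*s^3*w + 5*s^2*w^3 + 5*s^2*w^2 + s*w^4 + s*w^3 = (-2*s + w)*(2*s + w)*(5*s + w)*(s*w + s)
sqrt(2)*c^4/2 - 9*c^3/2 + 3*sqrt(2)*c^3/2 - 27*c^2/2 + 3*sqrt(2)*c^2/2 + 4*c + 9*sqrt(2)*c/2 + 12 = (c + 3)*(c - 4*sqrt(2))*(c - sqrt(2))*(sqrt(2)*c/2 + 1/2)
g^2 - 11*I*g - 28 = (g - 7*I)*(g - 4*I)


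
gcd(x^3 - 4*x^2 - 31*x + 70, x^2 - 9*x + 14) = x^2 - 9*x + 14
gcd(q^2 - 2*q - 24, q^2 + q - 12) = q + 4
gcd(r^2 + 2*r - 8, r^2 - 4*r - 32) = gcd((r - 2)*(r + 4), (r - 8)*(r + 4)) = r + 4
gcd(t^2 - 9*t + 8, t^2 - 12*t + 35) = 1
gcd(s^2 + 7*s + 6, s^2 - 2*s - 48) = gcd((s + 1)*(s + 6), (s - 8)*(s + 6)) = s + 6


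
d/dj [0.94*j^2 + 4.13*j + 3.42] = 1.88*j + 4.13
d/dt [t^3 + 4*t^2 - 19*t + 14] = 3*t^2 + 8*t - 19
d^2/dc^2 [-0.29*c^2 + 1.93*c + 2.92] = -0.580000000000000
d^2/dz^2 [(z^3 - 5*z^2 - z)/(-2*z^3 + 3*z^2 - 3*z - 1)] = 4*(7*z^6 + 15*z^5 - 48*z^4 - 17*z^3 + 12*z^2 + 3*z + 1)/(8*z^9 - 36*z^8 + 90*z^7 - 123*z^6 + 99*z^5 - 18*z^4 - 21*z^3 + 18*z^2 + 9*z + 1)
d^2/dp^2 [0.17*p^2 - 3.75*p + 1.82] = 0.340000000000000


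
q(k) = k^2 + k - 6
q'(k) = 2*k + 1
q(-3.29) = 1.53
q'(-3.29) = -5.58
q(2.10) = 0.51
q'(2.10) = 5.20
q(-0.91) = -6.08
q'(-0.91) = -0.82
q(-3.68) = 3.86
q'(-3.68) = -6.36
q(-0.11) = -6.10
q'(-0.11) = 0.78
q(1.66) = -1.58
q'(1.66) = 4.32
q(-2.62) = -1.76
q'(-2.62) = -4.24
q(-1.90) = -4.29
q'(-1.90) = -2.80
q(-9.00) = 66.00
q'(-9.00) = -17.00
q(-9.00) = 66.00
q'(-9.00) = -17.00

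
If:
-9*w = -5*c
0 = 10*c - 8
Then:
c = 4/5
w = 4/9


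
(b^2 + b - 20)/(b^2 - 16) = (b + 5)/(b + 4)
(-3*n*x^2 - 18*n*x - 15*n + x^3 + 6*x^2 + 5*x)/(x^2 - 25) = (-3*n*x - 3*n + x^2 + x)/(x - 5)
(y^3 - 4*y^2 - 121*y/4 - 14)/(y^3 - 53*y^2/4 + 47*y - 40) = (4*y^2 + 16*y + 7)/(4*y^2 - 21*y + 20)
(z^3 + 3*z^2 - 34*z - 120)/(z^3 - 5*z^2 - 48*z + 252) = (z^2 + 9*z + 20)/(z^2 + z - 42)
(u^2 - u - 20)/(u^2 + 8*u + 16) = (u - 5)/(u + 4)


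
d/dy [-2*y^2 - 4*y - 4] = -4*y - 4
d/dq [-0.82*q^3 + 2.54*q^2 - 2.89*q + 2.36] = -2.46*q^2 + 5.08*q - 2.89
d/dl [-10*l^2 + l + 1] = 1 - 20*l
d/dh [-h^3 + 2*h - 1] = 2 - 3*h^2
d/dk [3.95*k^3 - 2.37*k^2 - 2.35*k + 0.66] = 11.85*k^2 - 4.74*k - 2.35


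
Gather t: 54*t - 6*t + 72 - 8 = 48*t + 64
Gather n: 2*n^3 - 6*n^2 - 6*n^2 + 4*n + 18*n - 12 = 2*n^3 - 12*n^2 + 22*n - 12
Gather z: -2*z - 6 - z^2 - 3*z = -z^2 - 5*z - 6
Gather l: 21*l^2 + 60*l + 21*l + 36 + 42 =21*l^2 + 81*l + 78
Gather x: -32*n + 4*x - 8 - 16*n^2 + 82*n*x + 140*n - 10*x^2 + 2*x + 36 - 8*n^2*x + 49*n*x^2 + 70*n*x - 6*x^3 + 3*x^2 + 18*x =-16*n^2 + 108*n - 6*x^3 + x^2*(49*n - 7) + x*(-8*n^2 + 152*n + 24) + 28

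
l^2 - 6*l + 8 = (l - 4)*(l - 2)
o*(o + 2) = o^2 + 2*o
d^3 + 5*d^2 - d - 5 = (d - 1)*(d + 1)*(d + 5)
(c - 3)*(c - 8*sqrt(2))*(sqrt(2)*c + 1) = sqrt(2)*c^3 - 15*c^2 - 3*sqrt(2)*c^2 - 8*sqrt(2)*c + 45*c + 24*sqrt(2)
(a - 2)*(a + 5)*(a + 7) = a^3 + 10*a^2 + 11*a - 70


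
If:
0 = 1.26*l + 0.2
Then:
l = -0.16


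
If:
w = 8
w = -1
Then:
No Solution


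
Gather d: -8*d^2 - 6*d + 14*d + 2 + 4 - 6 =-8*d^2 + 8*d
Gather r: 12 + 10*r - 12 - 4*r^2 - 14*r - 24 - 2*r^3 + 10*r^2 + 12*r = -2*r^3 + 6*r^2 + 8*r - 24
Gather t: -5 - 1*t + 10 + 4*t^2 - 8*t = 4*t^2 - 9*t + 5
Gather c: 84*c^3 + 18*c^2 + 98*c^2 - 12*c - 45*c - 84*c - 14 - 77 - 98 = 84*c^3 + 116*c^2 - 141*c - 189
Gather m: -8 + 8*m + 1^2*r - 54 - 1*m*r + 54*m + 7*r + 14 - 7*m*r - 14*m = m*(48 - 8*r) + 8*r - 48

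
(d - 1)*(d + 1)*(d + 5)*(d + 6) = d^4 + 11*d^3 + 29*d^2 - 11*d - 30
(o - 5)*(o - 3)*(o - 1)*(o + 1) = o^4 - 8*o^3 + 14*o^2 + 8*o - 15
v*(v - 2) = v^2 - 2*v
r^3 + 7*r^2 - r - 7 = (r - 1)*(r + 1)*(r + 7)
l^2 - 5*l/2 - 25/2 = (l - 5)*(l + 5/2)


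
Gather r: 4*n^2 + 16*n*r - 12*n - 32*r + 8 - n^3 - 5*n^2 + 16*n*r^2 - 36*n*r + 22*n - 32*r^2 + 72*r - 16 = -n^3 - n^2 + 10*n + r^2*(16*n - 32) + r*(40 - 20*n) - 8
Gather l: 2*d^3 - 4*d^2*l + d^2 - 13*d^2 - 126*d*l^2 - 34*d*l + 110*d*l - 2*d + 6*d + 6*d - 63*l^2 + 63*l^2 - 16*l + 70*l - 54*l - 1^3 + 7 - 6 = 2*d^3 - 12*d^2 - 126*d*l^2 + 10*d + l*(-4*d^2 + 76*d)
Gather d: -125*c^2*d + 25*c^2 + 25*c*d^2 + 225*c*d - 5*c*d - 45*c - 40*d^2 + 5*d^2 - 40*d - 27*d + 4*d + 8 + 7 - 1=25*c^2 - 45*c + d^2*(25*c - 35) + d*(-125*c^2 + 220*c - 63) + 14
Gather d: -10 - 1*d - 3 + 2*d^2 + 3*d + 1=2*d^2 + 2*d - 12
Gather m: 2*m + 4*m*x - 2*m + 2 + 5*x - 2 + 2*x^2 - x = 4*m*x + 2*x^2 + 4*x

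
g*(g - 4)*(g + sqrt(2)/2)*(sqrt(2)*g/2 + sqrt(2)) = sqrt(2)*g^4/2 - sqrt(2)*g^3 + g^3/2 - 4*sqrt(2)*g^2 - g^2 - 4*g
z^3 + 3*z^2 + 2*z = z*(z + 1)*(z + 2)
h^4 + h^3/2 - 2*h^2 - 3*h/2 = h*(h - 3/2)*(h + 1)^2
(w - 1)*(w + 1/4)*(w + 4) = w^3 + 13*w^2/4 - 13*w/4 - 1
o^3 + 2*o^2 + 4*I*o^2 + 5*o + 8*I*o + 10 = (o + 2)*(o - I)*(o + 5*I)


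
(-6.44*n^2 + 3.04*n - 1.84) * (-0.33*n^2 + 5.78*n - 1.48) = 2.1252*n^4 - 38.2264*n^3 + 27.7096*n^2 - 15.1344*n + 2.7232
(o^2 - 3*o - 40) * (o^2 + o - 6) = o^4 - 2*o^3 - 49*o^2 - 22*o + 240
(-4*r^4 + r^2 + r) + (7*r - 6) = -4*r^4 + r^2 + 8*r - 6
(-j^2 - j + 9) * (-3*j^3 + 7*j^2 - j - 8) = 3*j^5 - 4*j^4 - 33*j^3 + 72*j^2 - j - 72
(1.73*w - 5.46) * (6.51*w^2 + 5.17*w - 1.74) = 11.2623*w^3 - 26.6005*w^2 - 31.2384*w + 9.5004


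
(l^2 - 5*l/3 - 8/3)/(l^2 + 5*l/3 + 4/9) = 3*(3*l^2 - 5*l - 8)/(9*l^2 + 15*l + 4)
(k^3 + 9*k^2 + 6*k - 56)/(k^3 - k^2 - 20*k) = (k^2 + 5*k - 14)/(k*(k - 5))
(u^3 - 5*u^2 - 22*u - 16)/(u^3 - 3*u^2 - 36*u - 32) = (u + 2)/(u + 4)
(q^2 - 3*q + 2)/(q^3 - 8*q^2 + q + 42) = (q^2 - 3*q + 2)/(q^3 - 8*q^2 + q + 42)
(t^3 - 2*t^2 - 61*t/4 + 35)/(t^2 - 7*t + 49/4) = (2*t^2 + 3*t - 20)/(2*t - 7)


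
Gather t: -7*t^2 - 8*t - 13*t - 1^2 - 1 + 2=-7*t^2 - 21*t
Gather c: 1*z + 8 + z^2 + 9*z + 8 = z^2 + 10*z + 16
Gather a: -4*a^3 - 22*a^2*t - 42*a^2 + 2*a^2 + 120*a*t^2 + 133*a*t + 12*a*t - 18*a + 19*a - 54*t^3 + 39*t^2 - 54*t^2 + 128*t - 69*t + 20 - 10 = -4*a^3 + a^2*(-22*t - 40) + a*(120*t^2 + 145*t + 1) - 54*t^3 - 15*t^2 + 59*t + 10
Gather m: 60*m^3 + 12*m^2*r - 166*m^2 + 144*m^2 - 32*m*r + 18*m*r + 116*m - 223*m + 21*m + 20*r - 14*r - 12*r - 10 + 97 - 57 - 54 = 60*m^3 + m^2*(12*r - 22) + m*(-14*r - 86) - 6*r - 24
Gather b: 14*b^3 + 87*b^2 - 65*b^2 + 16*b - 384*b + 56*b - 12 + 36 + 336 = 14*b^3 + 22*b^2 - 312*b + 360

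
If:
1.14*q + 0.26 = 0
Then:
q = -0.23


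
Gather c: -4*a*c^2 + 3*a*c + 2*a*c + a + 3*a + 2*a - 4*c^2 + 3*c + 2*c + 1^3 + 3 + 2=6*a + c^2*(-4*a - 4) + c*(5*a + 5) + 6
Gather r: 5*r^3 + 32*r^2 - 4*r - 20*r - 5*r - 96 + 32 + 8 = 5*r^3 + 32*r^2 - 29*r - 56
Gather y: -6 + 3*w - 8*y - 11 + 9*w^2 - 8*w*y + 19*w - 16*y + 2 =9*w^2 + 22*w + y*(-8*w - 24) - 15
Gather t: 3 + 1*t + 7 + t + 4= 2*t + 14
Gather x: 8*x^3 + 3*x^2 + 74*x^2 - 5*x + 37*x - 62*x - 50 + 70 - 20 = 8*x^3 + 77*x^2 - 30*x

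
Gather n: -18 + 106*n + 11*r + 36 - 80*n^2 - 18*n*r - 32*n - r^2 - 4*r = -80*n^2 + n*(74 - 18*r) - r^2 + 7*r + 18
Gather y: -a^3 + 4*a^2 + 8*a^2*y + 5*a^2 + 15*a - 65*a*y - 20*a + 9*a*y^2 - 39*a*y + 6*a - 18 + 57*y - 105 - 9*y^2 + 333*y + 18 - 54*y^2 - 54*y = -a^3 + 9*a^2 + a + y^2*(9*a - 63) + y*(8*a^2 - 104*a + 336) - 105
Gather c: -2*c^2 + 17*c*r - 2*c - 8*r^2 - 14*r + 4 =-2*c^2 + c*(17*r - 2) - 8*r^2 - 14*r + 4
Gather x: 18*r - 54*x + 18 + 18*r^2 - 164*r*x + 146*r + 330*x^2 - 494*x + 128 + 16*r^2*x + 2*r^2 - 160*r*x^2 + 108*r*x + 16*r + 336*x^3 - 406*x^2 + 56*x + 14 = 20*r^2 + 180*r + 336*x^3 + x^2*(-160*r - 76) + x*(16*r^2 - 56*r - 492) + 160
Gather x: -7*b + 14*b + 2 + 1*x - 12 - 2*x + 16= 7*b - x + 6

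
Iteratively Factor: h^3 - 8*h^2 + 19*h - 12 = (h - 4)*(h^2 - 4*h + 3) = (h - 4)*(h - 3)*(h - 1)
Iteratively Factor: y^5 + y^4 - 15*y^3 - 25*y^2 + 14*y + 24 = (y - 1)*(y^4 + 2*y^3 - 13*y^2 - 38*y - 24) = (y - 4)*(y - 1)*(y^3 + 6*y^2 + 11*y + 6) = (y - 4)*(y - 1)*(y + 2)*(y^2 + 4*y + 3) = (y - 4)*(y - 1)*(y + 1)*(y + 2)*(y + 3)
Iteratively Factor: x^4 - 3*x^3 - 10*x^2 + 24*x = (x)*(x^3 - 3*x^2 - 10*x + 24) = x*(x + 3)*(x^2 - 6*x + 8) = x*(x - 2)*(x + 3)*(x - 4)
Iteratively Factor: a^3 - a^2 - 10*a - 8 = (a + 2)*(a^2 - 3*a - 4) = (a + 1)*(a + 2)*(a - 4)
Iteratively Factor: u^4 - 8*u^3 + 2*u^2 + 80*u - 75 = (u - 5)*(u^3 - 3*u^2 - 13*u + 15) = (u - 5)*(u + 3)*(u^2 - 6*u + 5) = (u - 5)*(u - 1)*(u + 3)*(u - 5)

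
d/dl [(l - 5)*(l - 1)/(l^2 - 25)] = 6/(l^2 + 10*l + 25)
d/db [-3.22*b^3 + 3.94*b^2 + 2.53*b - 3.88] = -9.66*b^2 + 7.88*b + 2.53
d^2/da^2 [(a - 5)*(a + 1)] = 2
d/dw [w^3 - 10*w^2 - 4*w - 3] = 3*w^2 - 20*w - 4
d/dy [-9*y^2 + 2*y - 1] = 2 - 18*y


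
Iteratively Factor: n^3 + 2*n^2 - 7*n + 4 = (n - 1)*(n^2 + 3*n - 4) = (n - 1)^2*(n + 4)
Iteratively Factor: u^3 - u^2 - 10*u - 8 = (u + 2)*(u^2 - 3*u - 4) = (u - 4)*(u + 2)*(u + 1)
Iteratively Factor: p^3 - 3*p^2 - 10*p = (p - 5)*(p^2 + 2*p) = (p - 5)*(p + 2)*(p)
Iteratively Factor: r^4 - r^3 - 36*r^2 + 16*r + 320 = (r - 5)*(r^3 + 4*r^2 - 16*r - 64) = (r - 5)*(r + 4)*(r^2 - 16) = (r - 5)*(r + 4)^2*(r - 4)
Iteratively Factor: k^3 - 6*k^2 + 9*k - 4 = (k - 1)*(k^2 - 5*k + 4) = (k - 1)^2*(k - 4)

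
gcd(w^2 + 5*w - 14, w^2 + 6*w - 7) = w + 7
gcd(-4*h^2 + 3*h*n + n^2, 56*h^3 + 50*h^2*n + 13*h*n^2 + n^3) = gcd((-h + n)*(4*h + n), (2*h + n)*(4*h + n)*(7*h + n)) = 4*h + n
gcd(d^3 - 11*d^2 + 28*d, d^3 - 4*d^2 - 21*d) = d^2 - 7*d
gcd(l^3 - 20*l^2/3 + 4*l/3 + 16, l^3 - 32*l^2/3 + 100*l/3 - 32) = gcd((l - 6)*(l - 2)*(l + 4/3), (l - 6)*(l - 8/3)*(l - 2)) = l^2 - 8*l + 12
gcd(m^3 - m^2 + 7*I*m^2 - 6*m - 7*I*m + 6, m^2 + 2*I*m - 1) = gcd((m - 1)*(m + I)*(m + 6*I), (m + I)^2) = m + I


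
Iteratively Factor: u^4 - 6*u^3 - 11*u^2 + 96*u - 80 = (u + 4)*(u^3 - 10*u^2 + 29*u - 20) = (u - 4)*(u + 4)*(u^2 - 6*u + 5) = (u - 4)*(u - 1)*(u + 4)*(u - 5)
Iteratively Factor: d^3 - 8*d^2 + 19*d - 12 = (d - 3)*(d^2 - 5*d + 4) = (d - 3)*(d - 1)*(d - 4)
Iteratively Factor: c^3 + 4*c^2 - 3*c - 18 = (c + 3)*(c^2 + c - 6) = (c - 2)*(c + 3)*(c + 3)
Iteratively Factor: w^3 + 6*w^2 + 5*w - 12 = (w - 1)*(w^2 + 7*w + 12) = (w - 1)*(w + 3)*(w + 4)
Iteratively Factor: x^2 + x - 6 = (x - 2)*(x + 3)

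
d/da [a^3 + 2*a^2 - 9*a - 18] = 3*a^2 + 4*a - 9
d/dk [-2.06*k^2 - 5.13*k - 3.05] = -4.12*k - 5.13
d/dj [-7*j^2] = -14*j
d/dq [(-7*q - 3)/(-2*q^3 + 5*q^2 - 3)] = (14*q^3 - 35*q^2 - 2*q*(3*q - 5)*(7*q + 3) + 21)/(2*q^3 - 5*q^2 + 3)^2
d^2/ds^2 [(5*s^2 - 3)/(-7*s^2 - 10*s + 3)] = 4*(175*s^3 + 63*s^2 + 315*s + 159)/(343*s^6 + 1470*s^5 + 1659*s^4 - 260*s^3 - 711*s^2 + 270*s - 27)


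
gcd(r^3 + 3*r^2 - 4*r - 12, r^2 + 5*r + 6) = r^2 + 5*r + 6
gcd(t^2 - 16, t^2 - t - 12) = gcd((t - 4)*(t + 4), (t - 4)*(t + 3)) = t - 4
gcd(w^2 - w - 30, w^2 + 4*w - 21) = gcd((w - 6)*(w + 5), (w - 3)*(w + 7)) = 1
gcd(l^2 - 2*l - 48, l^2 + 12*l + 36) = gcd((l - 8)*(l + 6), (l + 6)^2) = l + 6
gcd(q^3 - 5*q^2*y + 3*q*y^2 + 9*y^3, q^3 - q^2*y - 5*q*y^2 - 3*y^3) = -q^2 + 2*q*y + 3*y^2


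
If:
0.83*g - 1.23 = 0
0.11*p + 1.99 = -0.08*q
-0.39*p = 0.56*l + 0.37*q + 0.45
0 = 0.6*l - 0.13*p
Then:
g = 1.48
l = 734.19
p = 3388.55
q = -4684.13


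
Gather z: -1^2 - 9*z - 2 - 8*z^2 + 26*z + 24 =-8*z^2 + 17*z + 21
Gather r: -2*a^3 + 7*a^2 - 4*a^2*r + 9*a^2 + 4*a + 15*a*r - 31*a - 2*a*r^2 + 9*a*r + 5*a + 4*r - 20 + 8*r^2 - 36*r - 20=-2*a^3 + 16*a^2 - 22*a + r^2*(8 - 2*a) + r*(-4*a^2 + 24*a - 32) - 40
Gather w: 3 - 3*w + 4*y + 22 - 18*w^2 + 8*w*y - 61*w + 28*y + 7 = -18*w^2 + w*(8*y - 64) + 32*y + 32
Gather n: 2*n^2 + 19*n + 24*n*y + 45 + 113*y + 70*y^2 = 2*n^2 + n*(24*y + 19) + 70*y^2 + 113*y + 45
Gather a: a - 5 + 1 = a - 4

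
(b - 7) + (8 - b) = 1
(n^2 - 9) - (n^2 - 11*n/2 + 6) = 11*n/2 - 15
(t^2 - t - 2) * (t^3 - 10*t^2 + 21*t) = t^5 - 11*t^4 + 29*t^3 - t^2 - 42*t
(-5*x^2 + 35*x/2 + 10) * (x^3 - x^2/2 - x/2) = -5*x^5 + 20*x^4 + 15*x^3/4 - 55*x^2/4 - 5*x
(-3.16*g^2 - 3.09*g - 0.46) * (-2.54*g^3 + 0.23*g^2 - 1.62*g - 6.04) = 8.0264*g^5 + 7.1218*g^4 + 5.5769*g^3 + 23.9864*g^2 + 19.4088*g + 2.7784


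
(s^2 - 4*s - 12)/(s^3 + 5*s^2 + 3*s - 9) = (s^2 - 4*s - 12)/(s^3 + 5*s^2 + 3*s - 9)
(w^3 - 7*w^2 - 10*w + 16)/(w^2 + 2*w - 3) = (w^2 - 6*w - 16)/(w + 3)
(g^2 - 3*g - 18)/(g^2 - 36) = (g + 3)/(g + 6)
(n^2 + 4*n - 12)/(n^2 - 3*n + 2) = (n + 6)/(n - 1)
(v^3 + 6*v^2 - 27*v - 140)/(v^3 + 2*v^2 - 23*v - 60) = (v + 7)/(v + 3)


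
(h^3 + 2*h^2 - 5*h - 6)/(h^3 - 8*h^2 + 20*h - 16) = (h^2 + 4*h + 3)/(h^2 - 6*h + 8)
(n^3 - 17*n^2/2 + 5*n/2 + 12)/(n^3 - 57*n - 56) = (n - 3/2)/(n + 7)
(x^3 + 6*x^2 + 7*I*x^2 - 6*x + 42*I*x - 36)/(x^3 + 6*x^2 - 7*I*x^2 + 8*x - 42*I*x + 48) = (x + 6*I)/(x - 8*I)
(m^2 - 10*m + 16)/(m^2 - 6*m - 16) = (m - 2)/(m + 2)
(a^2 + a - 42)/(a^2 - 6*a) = (a + 7)/a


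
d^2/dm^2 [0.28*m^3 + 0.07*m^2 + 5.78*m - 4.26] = 1.68*m + 0.14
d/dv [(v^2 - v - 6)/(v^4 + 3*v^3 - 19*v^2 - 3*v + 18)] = 2*(-v^3 - 6*v^2 - 12*v - 2)/(v^6 + 12*v^5 + 34*v^4 - 24*v^3 - 71*v^2 + 12*v + 36)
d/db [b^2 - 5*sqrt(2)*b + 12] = 2*b - 5*sqrt(2)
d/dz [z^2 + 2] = 2*z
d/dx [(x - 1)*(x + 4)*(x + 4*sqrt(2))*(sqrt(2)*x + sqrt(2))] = 4*sqrt(2)*x^3 + 12*sqrt(2)*x^2 + 24*x^2 - 2*sqrt(2)*x + 64*x - 8 - 4*sqrt(2)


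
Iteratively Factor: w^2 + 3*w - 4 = (w - 1)*(w + 4)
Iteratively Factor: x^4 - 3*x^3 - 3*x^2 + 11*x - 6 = (x - 1)*(x^3 - 2*x^2 - 5*x + 6) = (x - 3)*(x - 1)*(x^2 + x - 2) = (x - 3)*(x - 1)*(x + 2)*(x - 1)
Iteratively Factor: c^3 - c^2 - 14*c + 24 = (c + 4)*(c^2 - 5*c + 6) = (c - 2)*(c + 4)*(c - 3)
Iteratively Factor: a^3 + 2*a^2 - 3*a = (a)*(a^2 + 2*a - 3) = a*(a + 3)*(a - 1)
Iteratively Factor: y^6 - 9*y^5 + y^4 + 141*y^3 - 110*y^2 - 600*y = (y + 2)*(y^5 - 11*y^4 + 23*y^3 + 95*y^2 - 300*y) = (y + 2)*(y + 3)*(y^4 - 14*y^3 + 65*y^2 - 100*y) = (y - 5)*(y + 2)*(y + 3)*(y^3 - 9*y^2 + 20*y) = (y - 5)^2*(y + 2)*(y + 3)*(y^2 - 4*y) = y*(y - 5)^2*(y + 2)*(y + 3)*(y - 4)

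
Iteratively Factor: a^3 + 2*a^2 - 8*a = (a + 4)*(a^2 - 2*a) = a*(a + 4)*(a - 2)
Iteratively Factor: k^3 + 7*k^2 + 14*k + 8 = (k + 2)*(k^2 + 5*k + 4) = (k + 2)*(k + 4)*(k + 1)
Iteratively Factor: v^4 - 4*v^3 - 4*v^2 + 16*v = (v - 2)*(v^3 - 2*v^2 - 8*v) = v*(v - 2)*(v^2 - 2*v - 8) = v*(v - 4)*(v - 2)*(v + 2)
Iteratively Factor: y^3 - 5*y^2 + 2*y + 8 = (y + 1)*(y^2 - 6*y + 8) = (y - 4)*(y + 1)*(y - 2)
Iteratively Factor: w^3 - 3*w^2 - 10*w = (w - 5)*(w^2 + 2*w) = w*(w - 5)*(w + 2)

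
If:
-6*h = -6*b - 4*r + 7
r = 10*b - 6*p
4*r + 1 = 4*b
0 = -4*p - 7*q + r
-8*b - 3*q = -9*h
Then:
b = 331/256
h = 631/768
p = 3043/1536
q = -755/768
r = 267/256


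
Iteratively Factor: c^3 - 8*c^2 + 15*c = (c - 3)*(c^2 - 5*c) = (c - 5)*(c - 3)*(c)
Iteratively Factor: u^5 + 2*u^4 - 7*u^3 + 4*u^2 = (u - 1)*(u^4 + 3*u^3 - 4*u^2) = u*(u - 1)*(u^3 + 3*u^2 - 4*u) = u*(u - 1)*(u + 4)*(u^2 - u) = u*(u - 1)^2*(u + 4)*(u)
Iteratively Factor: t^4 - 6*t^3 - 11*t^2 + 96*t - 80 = (t - 1)*(t^3 - 5*t^2 - 16*t + 80) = (t - 5)*(t - 1)*(t^2 - 16) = (t - 5)*(t - 1)*(t + 4)*(t - 4)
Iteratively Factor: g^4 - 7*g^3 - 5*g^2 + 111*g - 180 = (g + 4)*(g^3 - 11*g^2 + 39*g - 45) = (g - 3)*(g + 4)*(g^2 - 8*g + 15) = (g - 5)*(g - 3)*(g + 4)*(g - 3)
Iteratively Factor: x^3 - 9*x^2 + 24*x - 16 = (x - 1)*(x^2 - 8*x + 16) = (x - 4)*(x - 1)*(x - 4)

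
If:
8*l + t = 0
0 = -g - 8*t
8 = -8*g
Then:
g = -1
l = -1/64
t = 1/8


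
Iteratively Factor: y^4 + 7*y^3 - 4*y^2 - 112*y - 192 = (y + 4)*(y^3 + 3*y^2 - 16*y - 48) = (y + 3)*(y + 4)*(y^2 - 16) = (y - 4)*(y + 3)*(y + 4)*(y + 4)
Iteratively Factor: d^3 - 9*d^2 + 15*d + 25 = (d + 1)*(d^2 - 10*d + 25) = (d - 5)*(d + 1)*(d - 5)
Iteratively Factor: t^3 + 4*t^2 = (t)*(t^2 + 4*t) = t^2*(t + 4)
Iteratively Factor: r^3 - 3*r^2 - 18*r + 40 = (r - 5)*(r^2 + 2*r - 8) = (r - 5)*(r - 2)*(r + 4)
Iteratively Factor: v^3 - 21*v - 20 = (v + 1)*(v^2 - v - 20) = (v + 1)*(v + 4)*(v - 5)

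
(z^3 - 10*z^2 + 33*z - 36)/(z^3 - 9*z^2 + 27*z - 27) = (z - 4)/(z - 3)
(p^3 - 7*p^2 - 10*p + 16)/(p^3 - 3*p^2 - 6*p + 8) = (p - 8)/(p - 4)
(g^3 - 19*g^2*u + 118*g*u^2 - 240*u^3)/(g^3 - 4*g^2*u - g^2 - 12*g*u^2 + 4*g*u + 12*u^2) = (g^2 - 13*g*u + 40*u^2)/(g^2 + 2*g*u - g - 2*u)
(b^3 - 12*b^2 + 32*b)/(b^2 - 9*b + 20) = b*(b - 8)/(b - 5)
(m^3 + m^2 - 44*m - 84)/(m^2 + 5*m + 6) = (m^2 - m - 42)/(m + 3)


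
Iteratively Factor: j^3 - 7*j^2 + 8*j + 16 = (j - 4)*(j^2 - 3*j - 4) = (j - 4)^2*(j + 1)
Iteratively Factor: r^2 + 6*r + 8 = (r + 4)*(r + 2)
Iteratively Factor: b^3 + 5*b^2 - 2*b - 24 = (b + 3)*(b^2 + 2*b - 8) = (b + 3)*(b + 4)*(b - 2)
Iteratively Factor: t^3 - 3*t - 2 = (t + 1)*(t^2 - t - 2) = (t - 2)*(t + 1)*(t + 1)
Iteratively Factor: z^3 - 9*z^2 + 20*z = (z - 5)*(z^2 - 4*z) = (z - 5)*(z - 4)*(z)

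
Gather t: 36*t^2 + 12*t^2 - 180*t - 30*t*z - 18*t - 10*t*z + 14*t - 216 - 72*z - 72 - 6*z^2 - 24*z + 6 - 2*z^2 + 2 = 48*t^2 + t*(-40*z - 184) - 8*z^2 - 96*z - 280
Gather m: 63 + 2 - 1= 64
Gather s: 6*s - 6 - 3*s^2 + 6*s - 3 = -3*s^2 + 12*s - 9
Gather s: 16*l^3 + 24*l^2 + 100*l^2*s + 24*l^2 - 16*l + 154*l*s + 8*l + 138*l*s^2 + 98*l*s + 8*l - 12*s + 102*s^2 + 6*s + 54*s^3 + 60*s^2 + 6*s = 16*l^3 + 48*l^2 + 54*s^3 + s^2*(138*l + 162) + s*(100*l^2 + 252*l)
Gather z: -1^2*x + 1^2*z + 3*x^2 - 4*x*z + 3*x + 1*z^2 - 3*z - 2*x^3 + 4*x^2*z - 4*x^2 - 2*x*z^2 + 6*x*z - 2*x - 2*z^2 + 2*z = -2*x^3 - x^2 + z^2*(-2*x - 1) + z*(4*x^2 + 2*x)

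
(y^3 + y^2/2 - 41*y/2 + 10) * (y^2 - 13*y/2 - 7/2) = y^5 - 6*y^4 - 109*y^3/4 + 283*y^2/2 + 27*y/4 - 35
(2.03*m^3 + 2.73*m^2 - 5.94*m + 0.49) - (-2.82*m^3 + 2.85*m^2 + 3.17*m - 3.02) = 4.85*m^3 - 0.12*m^2 - 9.11*m + 3.51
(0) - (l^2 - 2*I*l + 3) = -l^2 + 2*I*l - 3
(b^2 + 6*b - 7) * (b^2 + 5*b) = b^4 + 11*b^3 + 23*b^2 - 35*b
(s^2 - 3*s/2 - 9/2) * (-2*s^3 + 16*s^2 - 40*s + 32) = -2*s^5 + 19*s^4 - 55*s^3 + 20*s^2 + 132*s - 144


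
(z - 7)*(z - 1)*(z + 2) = z^3 - 6*z^2 - 9*z + 14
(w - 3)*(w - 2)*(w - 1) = w^3 - 6*w^2 + 11*w - 6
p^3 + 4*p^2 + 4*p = p*(p + 2)^2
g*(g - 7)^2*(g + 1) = g^4 - 13*g^3 + 35*g^2 + 49*g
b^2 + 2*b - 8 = (b - 2)*(b + 4)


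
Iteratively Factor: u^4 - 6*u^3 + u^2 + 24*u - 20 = (u - 5)*(u^3 - u^2 - 4*u + 4) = (u - 5)*(u - 2)*(u^2 + u - 2) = (u - 5)*(u - 2)*(u + 2)*(u - 1)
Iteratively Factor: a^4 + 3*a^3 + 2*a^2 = (a)*(a^3 + 3*a^2 + 2*a) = a*(a + 1)*(a^2 + 2*a) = a^2*(a + 1)*(a + 2)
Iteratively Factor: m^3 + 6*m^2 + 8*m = (m)*(m^2 + 6*m + 8) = m*(m + 4)*(m + 2)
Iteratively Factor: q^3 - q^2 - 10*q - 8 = (q + 1)*(q^2 - 2*q - 8) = (q + 1)*(q + 2)*(q - 4)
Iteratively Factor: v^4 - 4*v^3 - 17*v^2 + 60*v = (v - 3)*(v^3 - v^2 - 20*v) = (v - 5)*(v - 3)*(v^2 + 4*v) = v*(v - 5)*(v - 3)*(v + 4)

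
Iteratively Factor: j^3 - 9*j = (j)*(j^2 - 9) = j*(j - 3)*(j + 3)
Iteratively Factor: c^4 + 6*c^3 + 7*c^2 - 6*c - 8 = (c + 2)*(c^3 + 4*c^2 - c - 4) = (c + 1)*(c + 2)*(c^2 + 3*c - 4) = (c + 1)*(c + 2)*(c + 4)*(c - 1)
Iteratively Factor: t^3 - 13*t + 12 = (t + 4)*(t^2 - 4*t + 3) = (t - 1)*(t + 4)*(t - 3)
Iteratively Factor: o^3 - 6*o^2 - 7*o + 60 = (o - 4)*(o^2 - 2*o - 15) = (o - 5)*(o - 4)*(o + 3)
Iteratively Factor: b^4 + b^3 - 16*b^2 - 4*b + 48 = (b - 3)*(b^3 + 4*b^2 - 4*b - 16) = (b - 3)*(b - 2)*(b^2 + 6*b + 8) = (b - 3)*(b - 2)*(b + 2)*(b + 4)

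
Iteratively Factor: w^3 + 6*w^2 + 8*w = (w)*(w^2 + 6*w + 8) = w*(w + 2)*(w + 4)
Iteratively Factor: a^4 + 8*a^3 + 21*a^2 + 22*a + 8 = (a + 2)*(a^3 + 6*a^2 + 9*a + 4) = (a + 1)*(a + 2)*(a^2 + 5*a + 4) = (a + 1)*(a + 2)*(a + 4)*(a + 1)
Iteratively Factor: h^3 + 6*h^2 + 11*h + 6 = (h + 2)*(h^2 + 4*h + 3) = (h + 2)*(h + 3)*(h + 1)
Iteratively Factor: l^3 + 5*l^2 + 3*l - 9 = (l - 1)*(l^2 + 6*l + 9) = (l - 1)*(l + 3)*(l + 3)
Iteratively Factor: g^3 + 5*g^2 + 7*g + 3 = (g + 1)*(g^2 + 4*g + 3) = (g + 1)*(g + 3)*(g + 1)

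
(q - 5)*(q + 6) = q^2 + q - 30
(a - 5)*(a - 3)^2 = a^3 - 11*a^2 + 39*a - 45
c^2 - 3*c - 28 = (c - 7)*(c + 4)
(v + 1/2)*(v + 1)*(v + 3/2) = v^3 + 3*v^2 + 11*v/4 + 3/4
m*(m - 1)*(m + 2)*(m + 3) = m^4 + 4*m^3 + m^2 - 6*m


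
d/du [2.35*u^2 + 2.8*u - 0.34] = 4.7*u + 2.8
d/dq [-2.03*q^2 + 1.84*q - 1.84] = 1.84 - 4.06*q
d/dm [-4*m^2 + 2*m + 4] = 2 - 8*m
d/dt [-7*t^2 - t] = -14*t - 1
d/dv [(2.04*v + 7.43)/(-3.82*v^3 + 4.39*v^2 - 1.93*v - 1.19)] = (15.5856*v^3 + 76.1922*v^2 - 65.2354*v + 11.9123)/(14.5924*v^6 - 33.5396*v^5 + 34.0173*v^4 - 7.8538*v^3 - 6.7233*v^2 + 4.5934*v + 1.4161)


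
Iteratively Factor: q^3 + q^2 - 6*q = (q - 2)*(q^2 + 3*q) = (q - 2)*(q + 3)*(q)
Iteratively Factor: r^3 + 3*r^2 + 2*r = (r + 1)*(r^2 + 2*r) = r*(r + 1)*(r + 2)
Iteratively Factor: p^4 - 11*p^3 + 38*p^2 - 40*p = (p - 4)*(p^3 - 7*p^2 + 10*p) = (p - 4)*(p - 2)*(p^2 - 5*p) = p*(p - 4)*(p - 2)*(p - 5)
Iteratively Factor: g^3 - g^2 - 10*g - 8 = (g - 4)*(g^2 + 3*g + 2) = (g - 4)*(g + 2)*(g + 1)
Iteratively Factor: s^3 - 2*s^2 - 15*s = (s)*(s^2 - 2*s - 15) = s*(s - 5)*(s + 3)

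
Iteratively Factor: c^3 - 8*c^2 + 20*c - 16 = (c - 4)*(c^2 - 4*c + 4) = (c - 4)*(c - 2)*(c - 2)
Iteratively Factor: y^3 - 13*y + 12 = (y - 1)*(y^2 + y - 12) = (y - 1)*(y + 4)*(y - 3)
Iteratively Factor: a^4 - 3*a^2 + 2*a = (a + 2)*(a^3 - 2*a^2 + a) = (a - 1)*(a + 2)*(a^2 - a) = (a - 1)^2*(a + 2)*(a)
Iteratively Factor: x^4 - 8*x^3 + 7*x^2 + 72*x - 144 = (x + 3)*(x^3 - 11*x^2 + 40*x - 48) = (x - 3)*(x + 3)*(x^2 - 8*x + 16) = (x - 4)*(x - 3)*(x + 3)*(x - 4)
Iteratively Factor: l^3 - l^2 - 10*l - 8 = (l - 4)*(l^2 + 3*l + 2) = (l - 4)*(l + 2)*(l + 1)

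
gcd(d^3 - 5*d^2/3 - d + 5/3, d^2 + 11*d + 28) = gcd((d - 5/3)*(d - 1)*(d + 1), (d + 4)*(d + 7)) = 1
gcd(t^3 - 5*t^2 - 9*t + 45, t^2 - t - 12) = t + 3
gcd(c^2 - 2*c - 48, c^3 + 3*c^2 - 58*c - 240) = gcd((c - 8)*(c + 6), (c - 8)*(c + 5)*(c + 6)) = c^2 - 2*c - 48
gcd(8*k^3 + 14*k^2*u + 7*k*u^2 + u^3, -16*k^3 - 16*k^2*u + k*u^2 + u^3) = 4*k^2 + 5*k*u + u^2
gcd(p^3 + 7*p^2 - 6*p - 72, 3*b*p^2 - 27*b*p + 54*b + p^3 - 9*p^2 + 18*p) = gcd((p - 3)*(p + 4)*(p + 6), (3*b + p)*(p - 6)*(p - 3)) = p - 3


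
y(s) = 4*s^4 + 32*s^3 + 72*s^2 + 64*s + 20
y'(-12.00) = -15488.00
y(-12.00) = 37268.00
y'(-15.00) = -34496.00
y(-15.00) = 109760.00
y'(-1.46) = 8.60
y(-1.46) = -1.38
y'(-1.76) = 20.70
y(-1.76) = -5.69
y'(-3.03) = 63.96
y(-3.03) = -65.92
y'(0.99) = 316.17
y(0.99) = 188.82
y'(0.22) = 100.50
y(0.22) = 37.91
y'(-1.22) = 2.15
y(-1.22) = -0.16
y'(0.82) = 255.45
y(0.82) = 140.35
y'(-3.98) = 2.84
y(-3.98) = -107.97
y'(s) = 16*s^3 + 96*s^2 + 144*s + 64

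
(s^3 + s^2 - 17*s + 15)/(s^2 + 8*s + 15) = (s^2 - 4*s + 3)/(s + 3)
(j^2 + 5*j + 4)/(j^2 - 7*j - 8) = (j + 4)/(j - 8)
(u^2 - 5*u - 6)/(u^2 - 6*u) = (u + 1)/u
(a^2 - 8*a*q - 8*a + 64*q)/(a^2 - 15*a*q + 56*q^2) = (8 - a)/(-a + 7*q)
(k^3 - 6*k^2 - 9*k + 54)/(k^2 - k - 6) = (k^2 - 3*k - 18)/(k + 2)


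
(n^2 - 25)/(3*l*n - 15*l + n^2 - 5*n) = (n + 5)/(3*l + n)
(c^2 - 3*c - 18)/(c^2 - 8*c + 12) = (c + 3)/(c - 2)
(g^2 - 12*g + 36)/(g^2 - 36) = (g - 6)/(g + 6)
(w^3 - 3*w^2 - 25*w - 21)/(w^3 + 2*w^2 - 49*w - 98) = (w^2 + 4*w + 3)/(w^2 + 9*w + 14)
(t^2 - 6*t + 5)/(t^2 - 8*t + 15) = (t - 1)/(t - 3)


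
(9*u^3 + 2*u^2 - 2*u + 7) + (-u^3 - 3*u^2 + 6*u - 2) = 8*u^3 - u^2 + 4*u + 5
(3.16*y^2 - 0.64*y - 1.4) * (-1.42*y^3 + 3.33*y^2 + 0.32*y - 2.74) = -4.4872*y^5 + 11.4316*y^4 + 0.868*y^3 - 13.5252*y^2 + 1.3056*y + 3.836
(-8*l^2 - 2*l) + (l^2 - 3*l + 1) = -7*l^2 - 5*l + 1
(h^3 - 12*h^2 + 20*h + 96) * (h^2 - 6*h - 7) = h^5 - 18*h^4 + 85*h^3 + 60*h^2 - 716*h - 672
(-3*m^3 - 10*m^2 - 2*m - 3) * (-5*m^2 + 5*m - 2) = 15*m^5 + 35*m^4 - 34*m^3 + 25*m^2 - 11*m + 6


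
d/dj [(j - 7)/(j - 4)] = 3/(j - 4)^2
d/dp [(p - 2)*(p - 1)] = 2*p - 3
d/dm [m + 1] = 1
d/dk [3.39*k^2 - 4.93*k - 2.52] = 6.78*k - 4.93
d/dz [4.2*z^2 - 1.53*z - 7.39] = 8.4*z - 1.53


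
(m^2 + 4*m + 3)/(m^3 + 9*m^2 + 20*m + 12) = (m + 3)/(m^2 + 8*m + 12)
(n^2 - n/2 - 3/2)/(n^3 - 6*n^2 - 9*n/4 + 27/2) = 2*(n + 1)/(2*n^2 - 9*n - 18)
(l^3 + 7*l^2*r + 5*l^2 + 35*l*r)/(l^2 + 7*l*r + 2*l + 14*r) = l*(l + 5)/(l + 2)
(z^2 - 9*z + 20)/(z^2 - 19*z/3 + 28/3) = 3*(z - 5)/(3*z - 7)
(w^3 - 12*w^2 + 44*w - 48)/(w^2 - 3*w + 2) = (w^2 - 10*w + 24)/(w - 1)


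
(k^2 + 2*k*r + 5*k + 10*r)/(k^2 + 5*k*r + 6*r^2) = (k + 5)/(k + 3*r)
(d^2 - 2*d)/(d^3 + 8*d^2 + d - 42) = d/(d^2 + 10*d + 21)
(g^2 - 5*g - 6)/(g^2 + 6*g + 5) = (g - 6)/(g + 5)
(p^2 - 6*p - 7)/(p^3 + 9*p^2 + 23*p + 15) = (p - 7)/(p^2 + 8*p + 15)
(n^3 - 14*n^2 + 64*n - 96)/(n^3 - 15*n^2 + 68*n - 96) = (n^2 - 10*n + 24)/(n^2 - 11*n + 24)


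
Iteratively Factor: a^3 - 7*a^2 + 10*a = (a)*(a^2 - 7*a + 10) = a*(a - 2)*(a - 5)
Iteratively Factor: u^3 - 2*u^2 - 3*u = (u + 1)*(u^2 - 3*u) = (u - 3)*(u + 1)*(u)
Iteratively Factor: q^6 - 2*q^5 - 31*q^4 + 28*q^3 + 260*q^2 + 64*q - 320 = (q + 2)*(q^5 - 4*q^4 - 23*q^3 + 74*q^2 + 112*q - 160) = (q - 1)*(q + 2)*(q^4 - 3*q^3 - 26*q^2 + 48*q + 160) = (q - 1)*(q + 2)^2*(q^3 - 5*q^2 - 16*q + 80) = (q - 4)*(q - 1)*(q + 2)^2*(q^2 - q - 20) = (q - 4)*(q - 1)*(q + 2)^2*(q + 4)*(q - 5)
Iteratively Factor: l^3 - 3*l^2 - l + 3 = (l - 1)*(l^2 - 2*l - 3) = (l - 1)*(l + 1)*(l - 3)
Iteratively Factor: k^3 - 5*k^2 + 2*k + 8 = (k + 1)*(k^2 - 6*k + 8) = (k - 4)*(k + 1)*(k - 2)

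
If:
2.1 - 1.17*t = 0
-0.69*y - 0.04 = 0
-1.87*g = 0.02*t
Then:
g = -0.02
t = 1.79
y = -0.06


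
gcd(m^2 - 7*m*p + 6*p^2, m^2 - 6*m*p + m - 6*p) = -m + 6*p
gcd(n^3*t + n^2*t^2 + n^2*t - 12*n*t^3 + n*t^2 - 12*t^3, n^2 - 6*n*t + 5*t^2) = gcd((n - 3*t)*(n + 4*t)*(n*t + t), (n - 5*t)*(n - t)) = 1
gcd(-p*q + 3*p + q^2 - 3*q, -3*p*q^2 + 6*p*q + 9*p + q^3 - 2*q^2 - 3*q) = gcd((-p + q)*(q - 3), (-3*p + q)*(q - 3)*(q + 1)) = q - 3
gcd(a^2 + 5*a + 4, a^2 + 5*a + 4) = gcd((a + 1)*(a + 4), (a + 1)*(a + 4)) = a^2 + 5*a + 4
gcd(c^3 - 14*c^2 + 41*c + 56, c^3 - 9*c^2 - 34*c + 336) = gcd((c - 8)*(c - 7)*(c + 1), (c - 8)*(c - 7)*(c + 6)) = c^2 - 15*c + 56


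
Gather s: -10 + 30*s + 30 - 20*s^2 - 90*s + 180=-20*s^2 - 60*s + 200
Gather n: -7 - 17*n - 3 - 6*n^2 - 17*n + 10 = -6*n^2 - 34*n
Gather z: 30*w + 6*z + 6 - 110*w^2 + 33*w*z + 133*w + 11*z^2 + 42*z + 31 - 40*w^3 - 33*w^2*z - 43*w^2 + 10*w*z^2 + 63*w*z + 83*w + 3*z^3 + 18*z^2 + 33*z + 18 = -40*w^3 - 153*w^2 + 246*w + 3*z^3 + z^2*(10*w + 29) + z*(-33*w^2 + 96*w + 81) + 55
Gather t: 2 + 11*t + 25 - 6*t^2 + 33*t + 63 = -6*t^2 + 44*t + 90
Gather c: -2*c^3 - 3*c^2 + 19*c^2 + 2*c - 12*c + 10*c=-2*c^3 + 16*c^2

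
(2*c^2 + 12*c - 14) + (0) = 2*c^2 + 12*c - 14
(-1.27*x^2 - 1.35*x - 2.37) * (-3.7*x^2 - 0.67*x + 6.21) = 4.699*x^4 + 5.8459*x^3 + 1.7868*x^2 - 6.7956*x - 14.7177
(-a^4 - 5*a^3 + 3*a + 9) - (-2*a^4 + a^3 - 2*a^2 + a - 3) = a^4 - 6*a^3 + 2*a^2 + 2*a + 12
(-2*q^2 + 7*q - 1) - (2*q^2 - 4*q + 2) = -4*q^2 + 11*q - 3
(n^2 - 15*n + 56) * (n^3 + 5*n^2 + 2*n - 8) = n^5 - 10*n^4 - 17*n^3 + 242*n^2 + 232*n - 448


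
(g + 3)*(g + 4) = g^2 + 7*g + 12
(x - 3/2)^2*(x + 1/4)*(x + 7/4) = x^4 - x^3 - 53*x^2/16 + 51*x/16 + 63/64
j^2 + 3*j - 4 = (j - 1)*(j + 4)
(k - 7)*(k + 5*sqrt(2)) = k^2 - 7*k + 5*sqrt(2)*k - 35*sqrt(2)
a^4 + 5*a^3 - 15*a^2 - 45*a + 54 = (a - 3)*(a - 1)*(a + 3)*(a + 6)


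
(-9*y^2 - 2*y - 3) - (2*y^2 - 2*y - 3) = -11*y^2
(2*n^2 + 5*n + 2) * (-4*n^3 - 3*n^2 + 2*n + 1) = -8*n^5 - 26*n^4 - 19*n^3 + 6*n^2 + 9*n + 2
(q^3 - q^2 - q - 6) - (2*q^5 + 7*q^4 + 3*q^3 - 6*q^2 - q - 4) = -2*q^5 - 7*q^4 - 2*q^3 + 5*q^2 - 2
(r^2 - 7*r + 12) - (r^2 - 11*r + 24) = 4*r - 12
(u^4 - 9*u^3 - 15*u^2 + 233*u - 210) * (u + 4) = u^5 - 5*u^4 - 51*u^3 + 173*u^2 + 722*u - 840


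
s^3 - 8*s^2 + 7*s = s*(s - 7)*(s - 1)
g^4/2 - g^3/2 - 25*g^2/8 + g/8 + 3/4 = (g/2 + 1)*(g - 3)*(g - 1/2)*(g + 1/2)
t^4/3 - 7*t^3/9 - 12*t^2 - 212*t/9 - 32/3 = (t/3 + 1)*(t - 8)*(t + 2/3)*(t + 2)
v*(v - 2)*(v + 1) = v^3 - v^2 - 2*v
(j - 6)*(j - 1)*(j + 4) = j^3 - 3*j^2 - 22*j + 24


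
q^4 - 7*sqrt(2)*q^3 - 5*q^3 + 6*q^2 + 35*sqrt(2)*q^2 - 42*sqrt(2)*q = q*(q - 3)*(q - 2)*(q - 7*sqrt(2))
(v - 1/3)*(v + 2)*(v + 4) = v^3 + 17*v^2/3 + 6*v - 8/3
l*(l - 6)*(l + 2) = l^3 - 4*l^2 - 12*l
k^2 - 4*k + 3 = (k - 3)*(k - 1)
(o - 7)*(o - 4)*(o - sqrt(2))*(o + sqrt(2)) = o^4 - 11*o^3 + 26*o^2 + 22*o - 56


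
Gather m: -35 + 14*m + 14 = 14*m - 21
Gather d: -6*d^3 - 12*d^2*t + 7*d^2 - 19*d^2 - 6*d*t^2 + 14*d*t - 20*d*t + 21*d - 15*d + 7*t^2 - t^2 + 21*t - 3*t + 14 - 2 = -6*d^3 + d^2*(-12*t - 12) + d*(-6*t^2 - 6*t + 6) + 6*t^2 + 18*t + 12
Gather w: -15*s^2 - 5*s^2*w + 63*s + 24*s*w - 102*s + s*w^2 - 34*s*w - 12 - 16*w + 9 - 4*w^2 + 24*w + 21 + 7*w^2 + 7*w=-15*s^2 - 39*s + w^2*(s + 3) + w*(-5*s^2 - 10*s + 15) + 18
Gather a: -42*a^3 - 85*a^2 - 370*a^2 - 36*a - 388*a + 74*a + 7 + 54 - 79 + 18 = -42*a^3 - 455*a^2 - 350*a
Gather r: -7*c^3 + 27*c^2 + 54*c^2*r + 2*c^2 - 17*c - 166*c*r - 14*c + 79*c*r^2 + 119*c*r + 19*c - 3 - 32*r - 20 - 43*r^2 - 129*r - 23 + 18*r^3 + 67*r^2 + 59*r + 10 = -7*c^3 + 29*c^2 - 12*c + 18*r^3 + r^2*(79*c + 24) + r*(54*c^2 - 47*c - 102) - 36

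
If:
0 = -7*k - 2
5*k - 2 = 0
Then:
No Solution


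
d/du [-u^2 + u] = 1 - 2*u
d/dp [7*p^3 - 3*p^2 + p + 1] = 21*p^2 - 6*p + 1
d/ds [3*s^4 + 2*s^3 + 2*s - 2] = 12*s^3 + 6*s^2 + 2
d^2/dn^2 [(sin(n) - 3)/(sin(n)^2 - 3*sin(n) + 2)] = (-sin(n)^4 + 8*sin(n)^3 - 5*sin(n)^2 - 26*sin(n) + 30)/((sin(n) - 2)^3*(sin(n) - 1)^2)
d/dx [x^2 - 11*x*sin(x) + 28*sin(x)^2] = -11*x*cos(x) + 2*x - 11*sin(x) + 28*sin(2*x)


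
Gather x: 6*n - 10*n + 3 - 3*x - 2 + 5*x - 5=-4*n + 2*x - 4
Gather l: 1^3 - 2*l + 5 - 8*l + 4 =10 - 10*l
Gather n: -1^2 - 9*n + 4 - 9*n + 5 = 8 - 18*n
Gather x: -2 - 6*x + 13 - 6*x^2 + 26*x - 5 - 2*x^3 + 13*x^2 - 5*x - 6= -2*x^3 + 7*x^2 + 15*x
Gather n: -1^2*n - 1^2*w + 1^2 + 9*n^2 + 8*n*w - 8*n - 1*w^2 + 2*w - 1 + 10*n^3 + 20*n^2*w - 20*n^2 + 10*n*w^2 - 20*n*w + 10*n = 10*n^3 + n^2*(20*w - 11) + n*(10*w^2 - 12*w + 1) - w^2 + w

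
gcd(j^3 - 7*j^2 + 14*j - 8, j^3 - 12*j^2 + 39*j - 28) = j^2 - 5*j + 4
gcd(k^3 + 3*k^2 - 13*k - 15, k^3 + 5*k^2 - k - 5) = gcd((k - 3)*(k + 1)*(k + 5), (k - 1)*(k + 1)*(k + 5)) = k^2 + 6*k + 5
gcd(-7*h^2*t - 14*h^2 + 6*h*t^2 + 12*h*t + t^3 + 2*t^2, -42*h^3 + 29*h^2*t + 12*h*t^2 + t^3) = -7*h^2 + 6*h*t + t^2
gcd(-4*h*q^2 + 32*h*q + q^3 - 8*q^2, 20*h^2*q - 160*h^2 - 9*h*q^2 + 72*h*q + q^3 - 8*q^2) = -4*h*q + 32*h + q^2 - 8*q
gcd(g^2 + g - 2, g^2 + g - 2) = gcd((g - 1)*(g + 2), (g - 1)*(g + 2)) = g^2 + g - 2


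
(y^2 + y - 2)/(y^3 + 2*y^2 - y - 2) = 1/(y + 1)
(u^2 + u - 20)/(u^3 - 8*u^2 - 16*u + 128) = (u + 5)/(u^2 - 4*u - 32)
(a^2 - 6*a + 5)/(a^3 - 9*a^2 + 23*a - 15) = 1/(a - 3)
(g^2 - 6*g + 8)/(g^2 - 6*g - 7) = (-g^2 + 6*g - 8)/(-g^2 + 6*g + 7)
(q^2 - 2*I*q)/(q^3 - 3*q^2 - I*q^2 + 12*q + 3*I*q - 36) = q*(q - 2*I)/(q^3 - q^2*(3 + I) + 3*q*(4 + I) - 36)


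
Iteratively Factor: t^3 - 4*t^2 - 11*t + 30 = (t - 2)*(t^2 - 2*t - 15) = (t - 2)*(t + 3)*(t - 5)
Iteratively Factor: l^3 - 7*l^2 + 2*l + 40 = (l - 4)*(l^2 - 3*l - 10) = (l - 5)*(l - 4)*(l + 2)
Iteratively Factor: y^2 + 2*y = (y)*(y + 2)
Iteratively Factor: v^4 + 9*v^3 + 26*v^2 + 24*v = (v + 3)*(v^3 + 6*v^2 + 8*v) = (v + 3)*(v + 4)*(v^2 + 2*v) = (v + 2)*(v + 3)*(v + 4)*(v)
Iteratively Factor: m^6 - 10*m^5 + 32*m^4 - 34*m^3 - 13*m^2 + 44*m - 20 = (m + 1)*(m^5 - 11*m^4 + 43*m^3 - 77*m^2 + 64*m - 20) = (m - 2)*(m + 1)*(m^4 - 9*m^3 + 25*m^2 - 27*m + 10) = (m - 2)*(m - 1)*(m + 1)*(m^3 - 8*m^2 + 17*m - 10) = (m - 2)^2*(m - 1)*(m + 1)*(m^2 - 6*m + 5) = (m - 2)^2*(m - 1)^2*(m + 1)*(m - 5)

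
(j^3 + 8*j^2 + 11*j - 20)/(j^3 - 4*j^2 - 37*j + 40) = (j + 4)/(j - 8)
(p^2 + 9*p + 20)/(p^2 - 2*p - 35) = (p + 4)/(p - 7)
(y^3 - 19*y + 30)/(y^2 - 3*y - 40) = (y^2 - 5*y + 6)/(y - 8)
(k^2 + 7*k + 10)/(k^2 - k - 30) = (k + 2)/(k - 6)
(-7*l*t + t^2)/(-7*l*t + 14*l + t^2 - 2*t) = t/(t - 2)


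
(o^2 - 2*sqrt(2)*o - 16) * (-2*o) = -2*o^3 + 4*sqrt(2)*o^2 + 32*o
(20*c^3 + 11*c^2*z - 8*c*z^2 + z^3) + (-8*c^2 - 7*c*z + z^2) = 20*c^3 + 11*c^2*z - 8*c^2 - 8*c*z^2 - 7*c*z + z^3 + z^2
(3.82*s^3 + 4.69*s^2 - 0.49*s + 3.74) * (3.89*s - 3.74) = 14.8598*s^4 + 3.9573*s^3 - 19.4467*s^2 + 16.3812*s - 13.9876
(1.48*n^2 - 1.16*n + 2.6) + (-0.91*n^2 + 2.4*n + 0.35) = 0.57*n^2 + 1.24*n + 2.95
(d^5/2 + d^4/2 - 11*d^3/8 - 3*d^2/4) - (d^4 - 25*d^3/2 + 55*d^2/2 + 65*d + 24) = d^5/2 - d^4/2 + 89*d^3/8 - 113*d^2/4 - 65*d - 24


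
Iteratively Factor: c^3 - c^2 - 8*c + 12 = (c + 3)*(c^2 - 4*c + 4) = (c - 2)*(c + 3)*(c - 2)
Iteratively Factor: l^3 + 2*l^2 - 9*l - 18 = (l - 3)*(l^2 + 5*l + 6) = (l - 3)*(l + 3)*(l + 2)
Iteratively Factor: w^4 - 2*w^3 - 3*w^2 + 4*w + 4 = (w + 1)*(w^3 - 3*w^2 + 4) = (w + 1)^2*(w^2 - 4*w + 4) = (w - 2)*(w + 1)^2*(w - 2)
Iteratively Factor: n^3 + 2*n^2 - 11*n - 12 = (n - 3)*(n^2 + 5*n + 4) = (n - 3)*(n + 4)*(n + 1)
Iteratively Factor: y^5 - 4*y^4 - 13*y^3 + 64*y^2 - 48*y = (y - 3)*(y^4 - y^3 - 16*y^2 + 16*y) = y*(y - 3)*(y^3 - y^2 - 16*y + 16) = y*(y - 4)*(y - 3)*(y^2 + 3*y - 4) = y*(y - 4)*(y - 3)*(y + 4)*(y - 1)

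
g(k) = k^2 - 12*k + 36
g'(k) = 2*k - 12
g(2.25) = 14.06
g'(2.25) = -7.50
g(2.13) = 14.98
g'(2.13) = -7.74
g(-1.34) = 53.88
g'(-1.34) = -14.68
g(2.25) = 14.06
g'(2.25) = -7.50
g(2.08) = 15.37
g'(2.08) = -7.84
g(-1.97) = 63.52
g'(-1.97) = -15.94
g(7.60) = 2.56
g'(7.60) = 3.20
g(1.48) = 20.43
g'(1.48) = -9.04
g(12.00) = 36.00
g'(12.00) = 12.00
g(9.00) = 9.00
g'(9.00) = 6.00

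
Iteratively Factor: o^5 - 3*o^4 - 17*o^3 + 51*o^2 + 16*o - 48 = (o - 3)*(o^4 - 17*o^2 + 16) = (o - 3)*(o + 1)*(o^3 - o^2 - 16*o + 16) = (o - 4)*(o - 3)*(o + 1)*(o^2 + 3*o - 4) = (o - 4)*(o - 3)*(o - 1)*(o + 1)*(o + 4)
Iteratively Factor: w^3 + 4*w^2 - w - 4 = (w + 4)*(w^2 - 1) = (w - 1)*(w + 4)*(w + 1)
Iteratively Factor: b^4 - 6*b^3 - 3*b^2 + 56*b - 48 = (b - 4)*(b^3 - 2*b^2 - 11*b + 12) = (b - 4)*(b + 3)*(b^2 - 5*b + 4) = (b - 4)^2*(b + 3)*(b - 1)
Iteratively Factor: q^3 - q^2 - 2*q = (q - 2)*(q^2 + q) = (q - 2)*(q + 1)*(q)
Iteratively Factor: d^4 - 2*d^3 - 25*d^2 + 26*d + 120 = (d - 3)*(d^3 + d^2 - 22*d - 40) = (d - 3)*(d + 4)*(d^2 - 3*d - 10) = (d - 5)*(d - 3)*(d + 4)*(d + 2)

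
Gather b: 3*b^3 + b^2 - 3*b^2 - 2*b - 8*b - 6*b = 3*b^3 - 2*b^2 - 16*b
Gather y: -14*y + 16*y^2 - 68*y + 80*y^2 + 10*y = 96*y^2 - 72*y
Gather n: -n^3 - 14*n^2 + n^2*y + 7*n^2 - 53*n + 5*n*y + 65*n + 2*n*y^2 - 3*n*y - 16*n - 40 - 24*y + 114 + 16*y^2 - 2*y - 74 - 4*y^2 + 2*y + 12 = -n^3 + n^2*(y - 7) + n*(2*y^2 + 2*y - 4) + 12*y^2 - 24*y + 12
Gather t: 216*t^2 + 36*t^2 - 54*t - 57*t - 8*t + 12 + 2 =252*t^2 - 119*t + 14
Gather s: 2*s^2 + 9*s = 2*s^2 + 9*s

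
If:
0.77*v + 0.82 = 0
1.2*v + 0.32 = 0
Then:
No Solution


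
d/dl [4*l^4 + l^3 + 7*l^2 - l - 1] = 16*l^3 + 3*l^2 + 14*l - 1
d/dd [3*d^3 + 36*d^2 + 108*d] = 9*d^2 + 72*d + 108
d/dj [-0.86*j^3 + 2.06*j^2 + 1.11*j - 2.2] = -2.58*j^2 + 4.12*j + 1.11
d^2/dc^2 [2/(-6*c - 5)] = -144/(6*c + 5)^3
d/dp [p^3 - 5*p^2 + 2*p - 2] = 3*p^2 - 10*p + 2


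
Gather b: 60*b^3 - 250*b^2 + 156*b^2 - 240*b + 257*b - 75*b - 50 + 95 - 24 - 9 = 60*b^3 - 94*b^2 - 58*b + 12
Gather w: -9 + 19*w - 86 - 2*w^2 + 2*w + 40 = -2*w^2 + 21*w - 55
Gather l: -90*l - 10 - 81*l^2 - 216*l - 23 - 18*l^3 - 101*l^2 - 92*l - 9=-18*l^3 - 182*l^2 - 398*l - 42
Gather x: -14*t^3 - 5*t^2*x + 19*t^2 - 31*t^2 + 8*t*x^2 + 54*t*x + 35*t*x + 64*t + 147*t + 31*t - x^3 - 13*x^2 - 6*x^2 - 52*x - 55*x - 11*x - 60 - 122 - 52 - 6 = -14*t^3 - 12*t^2 + 242*t - x^3 + x^2*(8*t - 19) + x*(-5*t^2 + 89*t - 118) - 240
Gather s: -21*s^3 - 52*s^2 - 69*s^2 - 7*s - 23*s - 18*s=-21*s^3 - 121*s^2 - 48*s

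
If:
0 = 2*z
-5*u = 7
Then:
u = -7/5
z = 0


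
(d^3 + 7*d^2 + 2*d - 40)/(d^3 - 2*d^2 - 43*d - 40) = (d^2 + 2*d - 8)/(d^2 - 7*d - 8)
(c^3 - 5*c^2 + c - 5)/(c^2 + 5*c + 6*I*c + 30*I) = (c^3 - 5*c^2 + c - 5)/(c^2 + c*(5 + 6*I) + 30*I)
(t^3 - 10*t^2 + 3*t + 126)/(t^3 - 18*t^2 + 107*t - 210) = (t + 3)/(t - 5)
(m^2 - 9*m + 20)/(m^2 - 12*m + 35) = (m - 4)/(m - 7)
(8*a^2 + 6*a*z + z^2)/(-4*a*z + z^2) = (8*a^2 + 6*a*z + z^2)/(z*(-4*a + z))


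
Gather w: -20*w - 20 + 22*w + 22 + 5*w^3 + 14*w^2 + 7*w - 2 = 5*w^3 + 14*w^2 + 9*w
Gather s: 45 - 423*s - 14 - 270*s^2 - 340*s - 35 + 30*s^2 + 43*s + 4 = -240*s^2 - 720*s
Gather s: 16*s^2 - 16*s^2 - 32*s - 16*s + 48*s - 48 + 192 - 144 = 0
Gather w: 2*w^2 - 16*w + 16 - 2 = 2*w^2 - 16*w + 14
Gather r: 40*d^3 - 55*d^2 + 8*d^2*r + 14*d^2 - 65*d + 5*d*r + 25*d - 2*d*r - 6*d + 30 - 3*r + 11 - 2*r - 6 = 40*d^3 - 41*d^2 - 46*d + r*(8*d^2 + 3*d - 5) + 35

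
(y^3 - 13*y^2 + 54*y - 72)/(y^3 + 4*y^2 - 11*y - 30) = (y^2 - 10*y + 24)/(y^2 + 7*y + 10)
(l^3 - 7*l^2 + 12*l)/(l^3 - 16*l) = (l - 3)/(l + 4)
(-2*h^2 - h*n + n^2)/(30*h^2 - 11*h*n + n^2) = (-2*h^2 - h*n + n^2)/(30*h^2 - 11*h*n + n^2)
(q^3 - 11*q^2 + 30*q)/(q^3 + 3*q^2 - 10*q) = (q^2 - 11*q + 30)/(q^2 + 3*q - 10)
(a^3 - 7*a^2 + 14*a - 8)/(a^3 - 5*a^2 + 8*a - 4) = (a - 4)/(a - 2)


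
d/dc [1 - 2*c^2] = -4*c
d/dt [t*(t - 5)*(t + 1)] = 3*t^2 - 8*t - 5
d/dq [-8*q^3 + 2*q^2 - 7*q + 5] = -24*q^2 + 4*q - 7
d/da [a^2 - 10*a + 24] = 2*a - 10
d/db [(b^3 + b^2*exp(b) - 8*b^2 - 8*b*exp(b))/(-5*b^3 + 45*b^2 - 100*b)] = (-b^3*exp(b) + 18*b^2*exp(b) + b^2 - 108*b*exp(b) - 40*b + 212*exp(b) + 160)/(5*(b^4 - 18*b^3 + 121*b^2 - 360*b + 400))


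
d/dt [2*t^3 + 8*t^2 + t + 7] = 6*t^2 + 16*t + 1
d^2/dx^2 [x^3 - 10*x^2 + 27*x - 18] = 6*x - 20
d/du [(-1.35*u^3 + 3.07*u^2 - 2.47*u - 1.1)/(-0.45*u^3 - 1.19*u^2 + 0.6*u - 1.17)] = (2.22044604925031e-16*u^5 + 2.988*u^4 - 3.843*u^3 + 2.1562*u^2 - 9.8018*u + 3.5499)/(0.2025*u^6 + 1.071*u^5 + 0.8761*u^4 - 0.375*u^3 + 3.1446*u^2 - 1.404*u + 1.3689)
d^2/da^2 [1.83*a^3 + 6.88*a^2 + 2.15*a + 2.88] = 10.98*a + 13.76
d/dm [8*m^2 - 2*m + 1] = 16*m - 2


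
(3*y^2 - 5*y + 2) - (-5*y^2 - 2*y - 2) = 8*y^2 - 3*y + 4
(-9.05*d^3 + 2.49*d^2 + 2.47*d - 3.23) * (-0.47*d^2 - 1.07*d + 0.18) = 4.2535*d^5 + 8.5132*d^4 - 5.4542*d^3 - 0.676600000000001*d^2 + 3.9007*d - 0.5814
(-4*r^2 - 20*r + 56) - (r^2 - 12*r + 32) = -5*r^2 - 8*r + 24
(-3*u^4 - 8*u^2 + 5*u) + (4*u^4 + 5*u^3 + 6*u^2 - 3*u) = u^4 + 5*u^3 - 2*u^2 + 2*u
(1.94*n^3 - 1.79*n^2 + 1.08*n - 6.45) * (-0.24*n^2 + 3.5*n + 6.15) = -0.4656*n^5 + 7.2196*n^4 + 5.4068*n^3 - 5.6805*n^2 - 15.933*n - 39.6675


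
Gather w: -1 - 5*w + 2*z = -5*w + 2*z - 1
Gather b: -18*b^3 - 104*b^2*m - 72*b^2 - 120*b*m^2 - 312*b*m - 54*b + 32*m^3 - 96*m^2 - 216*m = -18*b^3 + b^2*(-104*m - 72) + b*(-120*m^2 - 312*m - 54) + 32*m^3 - 96*m^2 - 216*m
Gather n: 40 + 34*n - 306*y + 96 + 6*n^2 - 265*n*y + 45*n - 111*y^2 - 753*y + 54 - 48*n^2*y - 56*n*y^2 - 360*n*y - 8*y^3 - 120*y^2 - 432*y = n^2*(6 - 48*y) + n*(-56*y^2 - 625*y + 79) - 8*y^3 - 231*y^2 - 1491*y + 190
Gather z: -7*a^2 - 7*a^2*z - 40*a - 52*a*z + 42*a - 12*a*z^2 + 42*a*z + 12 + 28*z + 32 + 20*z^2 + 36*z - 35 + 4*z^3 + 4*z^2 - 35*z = -7*a^2 + 2*a + 4*z^3 + z^2*(24 - 12*a) + z*(-7*a^2 - 10*a + 29) + 9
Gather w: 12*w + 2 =12*w + 2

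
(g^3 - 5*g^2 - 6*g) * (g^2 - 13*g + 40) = g^5 - 18*g^4 + 99*g^3 - 122*g^2 - 240*g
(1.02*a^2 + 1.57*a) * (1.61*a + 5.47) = 1.6422*a^3 + 8.1071*a^2 + 8.5879*a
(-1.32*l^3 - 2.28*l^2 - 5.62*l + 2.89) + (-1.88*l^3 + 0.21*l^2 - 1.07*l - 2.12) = -3.2*l^3 - 2.07*l^2 - 6.69*l + 0.77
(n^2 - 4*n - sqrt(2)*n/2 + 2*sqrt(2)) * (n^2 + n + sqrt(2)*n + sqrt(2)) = n^4 - 3*n^3 + sqrt(2)*n^3/2 - 5*n^2 - 3*sqrt(2)*n^2/2 - 2*sqrt(2)*n + 3*n + 4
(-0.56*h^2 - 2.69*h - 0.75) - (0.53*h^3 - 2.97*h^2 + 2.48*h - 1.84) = -0.53*h^3 + 2.41*h^2 - 5.17*h + 1.09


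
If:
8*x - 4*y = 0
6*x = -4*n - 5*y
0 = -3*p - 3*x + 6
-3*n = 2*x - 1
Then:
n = 2/5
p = 21/10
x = -1/10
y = -1/5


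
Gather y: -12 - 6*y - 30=-6*y - 42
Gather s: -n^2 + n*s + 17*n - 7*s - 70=-n^2 + 17*n + s*(n - 7) - 70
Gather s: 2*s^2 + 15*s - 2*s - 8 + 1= 2*s^2 + 13*s - 7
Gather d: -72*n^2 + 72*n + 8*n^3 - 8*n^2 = 8*n^3 - 80*n^2 + 72*n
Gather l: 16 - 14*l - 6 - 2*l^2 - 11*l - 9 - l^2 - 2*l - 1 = -3*l^2 - 27*l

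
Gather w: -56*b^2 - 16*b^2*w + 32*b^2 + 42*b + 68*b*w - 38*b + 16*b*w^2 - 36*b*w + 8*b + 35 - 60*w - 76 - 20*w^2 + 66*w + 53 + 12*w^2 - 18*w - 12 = -24*b^2 + 12*b + w^2*(16*b - 8) + w*(-16*b^2 + 32*b - 12)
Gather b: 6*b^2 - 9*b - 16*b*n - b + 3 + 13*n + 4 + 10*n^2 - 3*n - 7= 6*b^2 + b*(-16*n - 10) + 10*n^2 + 10*n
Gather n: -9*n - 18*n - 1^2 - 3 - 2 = -27*n - 6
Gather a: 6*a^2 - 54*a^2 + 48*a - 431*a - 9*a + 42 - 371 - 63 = -48*a^2 - 392*a - 392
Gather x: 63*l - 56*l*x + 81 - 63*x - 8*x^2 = 63*l - 8*x^2 + x*(-56*l - 63) + 81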